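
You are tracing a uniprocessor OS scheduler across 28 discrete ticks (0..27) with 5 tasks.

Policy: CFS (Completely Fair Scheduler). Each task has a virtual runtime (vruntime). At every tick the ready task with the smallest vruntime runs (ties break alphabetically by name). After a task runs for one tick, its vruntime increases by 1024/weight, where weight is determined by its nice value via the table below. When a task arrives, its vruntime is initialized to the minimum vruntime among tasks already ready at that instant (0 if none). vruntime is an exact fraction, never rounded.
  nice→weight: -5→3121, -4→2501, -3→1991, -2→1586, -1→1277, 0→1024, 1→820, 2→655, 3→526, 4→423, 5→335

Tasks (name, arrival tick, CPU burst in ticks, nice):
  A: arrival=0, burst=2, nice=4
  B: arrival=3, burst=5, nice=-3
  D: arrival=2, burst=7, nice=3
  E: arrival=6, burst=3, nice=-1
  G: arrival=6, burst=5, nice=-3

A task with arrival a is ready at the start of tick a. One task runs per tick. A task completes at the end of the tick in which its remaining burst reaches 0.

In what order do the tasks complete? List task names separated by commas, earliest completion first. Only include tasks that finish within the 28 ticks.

t=0: vr[A=0] → run A
t=1: vr[A=1024/423] → run A
t=2: vr[D=0] → run D
t=3: vr[B=512/263 D=512/263] → run B
t=4: vr[B=1288704/523633 D=512/263] → run D
t=5: vr[B=1288704/523633 D=1024/263] → run B
t=6: vr[B=1558016/523633 D=1024/263 E=1558016/523633 G=1558016/523633] → run B
t=7: vr[B=1827328/523633 D=1024/263 E=1558016/523633 G=1558016/523633] → run E
t=8: vr[B=1827328/523633 D=1024/263 E=2525786624/668679341 G=1558016/523633] → run G
t=9: vr[B=1827328/523633 D=1024/263 E=2525786624/668679341 G=1827328/523633] → run B
t=10: vr[B=2096640/523633 D=1024/263 E=2525786624/668679341 G=1827328/523633] → run G
t=11: vr[B=2096640/523633 D=1024/263 E=2525786624/668679341 G=2096640/523633] → run E
t=12: vr[B=2096640/523633 D=1024/263 E=3061986816/668679341 G=2096640/523633] → run D
t=13: vr[B=2096640/523633 D=1536/263 E=3061986816/668679341 G=2096640/523633] → run B
t=14: vr[D=1536/263 E=3061986816/668679341 G=2096640/523633] → run G
t=15: vr[D=1536/263 E=3061986816/668679341 G=2365952/523633] → run G
t=16: vr[D=1536/263 E=3061986816/668679341 G=2635264/523633] → run E
t=17: vr[D=1536/263 G=2635264/523633] → run G
t=18: vr[D=1536/263] → run D
t=19: vr[D=2048/263] → run D
t=20: vr[D=2560/263] → run D
t=21: vr[D=3072/263] → run D
t=22: (idle)
t=23: (idle)
t=24: (idle)
t=25: (idle)
t=26: (idle)
t=27: (idle)

completion order = A, B, E, G, D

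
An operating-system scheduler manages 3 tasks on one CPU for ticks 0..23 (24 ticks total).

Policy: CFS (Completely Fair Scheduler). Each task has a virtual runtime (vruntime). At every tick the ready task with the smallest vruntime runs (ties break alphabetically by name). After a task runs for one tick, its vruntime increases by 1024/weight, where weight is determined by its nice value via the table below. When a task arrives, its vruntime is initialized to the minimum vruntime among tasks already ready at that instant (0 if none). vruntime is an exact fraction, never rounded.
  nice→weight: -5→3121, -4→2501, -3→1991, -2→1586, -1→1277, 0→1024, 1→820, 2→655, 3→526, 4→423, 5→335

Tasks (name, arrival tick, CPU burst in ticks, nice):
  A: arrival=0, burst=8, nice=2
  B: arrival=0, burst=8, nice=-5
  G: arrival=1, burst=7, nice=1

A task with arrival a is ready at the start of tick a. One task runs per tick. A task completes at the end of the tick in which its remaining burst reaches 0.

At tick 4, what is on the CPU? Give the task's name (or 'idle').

running at tick 4 = B

t=0: vr[A=0 B=0] → run A
t=1: vr[A=1024/655 B=0 G=0] → run B
t=2: vr[A=1024/655 B=1024/3121 G=0] → run G
t=3: vr[A=1024/655 B=1024/3121 G=256/205] → run B
t=4: vr[A=1024/655 B=2048/3121 G=256/205] → run B
t=5: vr[A=1024/655 B=3072/3121 G=256/205] → run B
t=6: vr[A=1024/655 B=4096/3121 G=256/205] → run G
t=7: vr[A=1024/655 B=4096/3121 G=512/205] → run B
t=8: vr[A=1024/655 B=5120/3121 G=512/205] → run A
t=9: vr[A=2048/655 B=5120/3121 G=512/205] → run B
t=10: vr[A=2048/655 B=6144/3121 G=512/205] → run B
t=11: vr[A=2048/655 B=7168/3121 G=512/205] → run B
t=12: vr[A=2048/655 G=512/205] → run G
t=13: vr[A=2048/655 G=768/205] → run A
t=14: vr[A=3072/655 G=768/205] → run G
t=15: vr[A=3072/655 G=1024/205] → run A
t=16: vr[A=4096/655 G=1024/205] → run G
t=17: vr[A=4096/655 G=256/41] → run G
t=18: vr[A=4096/655 G=1536/205] → run A
t=19: vr[A=1024/131 G=1536/205] → run G
t=20: vr[A=1024/131] → run A
t=21: vr[A=6144/655] → run A
t=22: vr[A=7168/655] → run A
t=23: (idle)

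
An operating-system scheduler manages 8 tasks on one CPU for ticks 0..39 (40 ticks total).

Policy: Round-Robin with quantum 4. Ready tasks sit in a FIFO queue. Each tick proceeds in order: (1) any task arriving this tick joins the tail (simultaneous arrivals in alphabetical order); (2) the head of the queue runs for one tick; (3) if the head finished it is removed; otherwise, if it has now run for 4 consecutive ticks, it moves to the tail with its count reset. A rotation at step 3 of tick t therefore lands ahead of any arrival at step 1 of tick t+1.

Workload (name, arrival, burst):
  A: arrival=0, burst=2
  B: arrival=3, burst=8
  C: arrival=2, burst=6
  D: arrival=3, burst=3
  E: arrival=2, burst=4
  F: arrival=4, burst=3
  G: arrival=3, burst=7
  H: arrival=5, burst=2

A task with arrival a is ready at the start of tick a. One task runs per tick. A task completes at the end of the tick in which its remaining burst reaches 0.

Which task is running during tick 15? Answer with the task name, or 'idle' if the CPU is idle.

running at tick 15 = D

t=0: queue=[A] q_used=0 → run A
t=1: queue=[A] q_used=1 → run A
t=2: queue=[C,E] q_used=0 → run C
t=3: queue=[C,E,B,D,G] q_used=1 → run C
t=4: queue=[C,E,B,D,G,F] q_used=2 → run C
t=5: queue=[C,E,B,D,G,F,H] q_used=3 → run C
t=6: queue=[E,B,D,G,F,H,C] q_used=0 → run E
t=7: queue=[E,B,D,G,F,H,C] q_used=1 → run E
t=8: queue=[E,B,D,G,F,H,C] q_used=2 → run E
t=9: queue=[E,B,D,G,F,H,C] q_used=3 → run E
t=10: queue=[B,D,G,F,H,C] q_used=0 → run B
t=11: queue=[B,D,G,F,H,C] q_used=1 → run B
t=12: queue=[B,D,G,F,H,C] q_used=2 → run B
t=13: queue=[B,D,G,F,H,C] q_used=3 → run B
t=14: queue=[D,G,F,H,C,B] q_used=0 → run D
t=15: queue=[D,G,F,H,C,B] q_used=1 → run D
t=16: queue=[D,G,F,H,C,B] q_used=2 → run D
t=17: queue=[G,F,H,C,B] q_used=0 → run G
t=18: queue=[G,F,H,C,B] q_used=1 → run G
t=19: queue=[G,F,H,C,B] q_used=2 → run G
t=20: queue=[G,F,H,C,B] q_used=3 → run G
t=21: queue=[F,H,C,B,G] q_used=0 → run F
t=22: queue=[F,H,C,B,G] q_used=1 → run F
t=23: queue=[F,H,C,B,G] q_used=2 → run F
t=24: queue=[H,C,B,G] q_used=0 → run H
t=25: queue=[H,C,B,G] q_used=1 → run H
t=26: queue=[C,B,G] q_used=0 → run C
t=27: queue=[C,B,G] q_used=1 → run C
t=28: queue=[B,G] q_used=0 → run B
t=29: queue=[B,G] q_used=1 → run B
t=30: queue=[B,G] q_used=2 → run B
t=31: queue=[B,G] q_used=3 → run B
t=32: queue=[G] q_used=0 → run G
t=33: queue=[G] q_used=1 → run G
t=34: queue=[G] q_used=2 → run G
t=35: (idle)
t=36: (idle)
t=37: (idle)
t=38: (idle)
t=39: (idle)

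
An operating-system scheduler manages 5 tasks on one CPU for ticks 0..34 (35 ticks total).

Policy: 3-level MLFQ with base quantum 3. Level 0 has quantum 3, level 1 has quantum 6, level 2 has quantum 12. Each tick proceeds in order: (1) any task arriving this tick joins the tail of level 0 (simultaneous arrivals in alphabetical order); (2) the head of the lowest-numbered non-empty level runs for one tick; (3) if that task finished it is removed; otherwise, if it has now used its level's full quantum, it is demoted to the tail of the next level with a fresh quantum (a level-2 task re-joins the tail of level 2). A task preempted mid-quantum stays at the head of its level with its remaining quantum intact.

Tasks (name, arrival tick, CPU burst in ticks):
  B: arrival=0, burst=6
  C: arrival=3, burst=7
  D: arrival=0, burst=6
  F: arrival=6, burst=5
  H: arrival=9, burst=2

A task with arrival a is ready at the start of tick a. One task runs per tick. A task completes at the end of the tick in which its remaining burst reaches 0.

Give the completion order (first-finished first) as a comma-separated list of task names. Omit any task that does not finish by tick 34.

t=0: L0/L1/L2 = BD/-/- → run B
t=1: L0/L1/L2 = BD/-/- → run B
t=2: L0/L1/L2 = BD/-/- → run B
t=3: L0/L1/L2 = DC/B/- → run D
t=4: L0/L1/L2 = DC/B/- → run D
t=5: L0/L1/L2 = DC/B/- → run D
t=6: L0/L1/L2 = CF/BD/- → run C
t=7: L0/L1/L2 = CF/BD/- → run C
t=8: L0/L1/L2 = CF/BD/- → run C
t=9: L0/L1/L2 = FH/BDC/- → run F
t=10: L0/L1/L2 = FH/BDC/- → run F
t=11: L0/L1/L2 = FH/BDC/- → run F
t=12: L0/L1/L2 = H/BDCF/- → run H
t=13: L0/L1/L2 = H/BDCF/- → run H
t=14: L0/L1/L2 = -/BDCF/- → run B
t=15: L0/L1/L2 = -/BDCF/- → run B
t=16: L0/L1/L2 = -/BDCF/- → run B
t=17: L0/L1/L2 = -/DCF/- → run D
t=18: L0/L1/L2 = -/DCF/- → run D
t=19: L0/L1/L2 = -/DCF/- → run D
t=20: L0/L1/L2 = -/CF/- → run C
t=21: L0/L1/L2 = -/CF/- → run C
t=22: L0/L1/L2 = -/CF/- → run C
t=23: L0/L1/L2 = -/CF/- → run C
t=24: L0/L1/L2 = -/F/- → run F
t=25: L0/L1/L2 = -/F/- → run F
t=26: (idle)
t=27: (idle)
t=28: (idle)
t=29: (idle)
t=30: (idle)
t=31: (idle)
t=32: (idle)
t=33: (idle)
t=34: (idle)

completion order = H, B, D, C, F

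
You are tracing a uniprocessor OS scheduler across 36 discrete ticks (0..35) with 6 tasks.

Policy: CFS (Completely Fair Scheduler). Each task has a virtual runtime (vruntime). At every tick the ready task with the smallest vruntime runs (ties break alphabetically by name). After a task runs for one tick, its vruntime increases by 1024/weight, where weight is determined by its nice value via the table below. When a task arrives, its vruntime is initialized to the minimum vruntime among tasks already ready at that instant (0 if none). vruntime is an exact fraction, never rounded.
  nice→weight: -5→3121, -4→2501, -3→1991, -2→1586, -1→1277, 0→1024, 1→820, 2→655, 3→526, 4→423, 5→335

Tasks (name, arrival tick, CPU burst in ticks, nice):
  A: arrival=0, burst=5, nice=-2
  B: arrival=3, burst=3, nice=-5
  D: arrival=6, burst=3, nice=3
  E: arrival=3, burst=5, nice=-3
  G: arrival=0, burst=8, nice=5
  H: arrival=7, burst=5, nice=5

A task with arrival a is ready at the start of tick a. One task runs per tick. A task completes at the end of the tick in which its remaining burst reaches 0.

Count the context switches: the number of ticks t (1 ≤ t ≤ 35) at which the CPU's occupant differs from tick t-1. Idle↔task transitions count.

t=0: vr[A=0 G=0] → run A
t=1: vr[A=512/793 G=0] → run G
t=2: vr[A=512/793 G=1024/335] → run A
t=3: vr[A=1024/793 B=1024/793 E=1024/793 G=1024/335] → run A
t=4: vr[A=1536/793 B=1024/793 E=1024/793 G=1024/335] → run B
t=5: vr[A=1536/793 B=4007936/2474953 E=1024/793 G=1024/335] → run E
t=6: vr[A=1536/793 B=4007936/2474953 D=4007936/2474953 E=2850816/1578863 G=1024/335] → run B
t=7: vr[A=1536/793 B=4819968/2474953 D=4007936/2474953 E=2850816/1578863 G=1024/335 H=4007936/2474953] → run D
t=8: vr[A=1536/793 B=4819968/2474953 D=2321263104/650912639 E=2850816/1578863 G=1024/335 H=4007936/2474953] → run H
t=9: vr[A=1536/793 B=4819968/2474953 D=2321263104/650912639 E=2850816/1578863 G=1024/335 H=3877010432/829109255] → run E
t=10: vr[A=1536/793 B=4819968/2474953 D=2321263104/650912639 E=3662848/1578863 G=1024/335 H=3877010432/829109255] → run A
t=11: vr[A=2048/793 B=4819968/2474953 D=2321263104/650912639 E=3662848/1578863 G=1024/335 H=3877010432/829109255] → run B
t=12: vr[A=2048/793 D=2321263104/650912639 E=3662848/1578863 G=1024/335 H=3877010432/829109255] → run E
t=13: vr[A=2048/793 D=2321263104/650912639 E=4474880/1578863 G=1024/335 H=3877010432/829109255] → run A
t=14: vr[D=2321263104/650912639 E=4474880/1578863 G=1024/335 H=3877010432/829109255] → run E
t=15: vr[D=2321263104/650912639 E=5286912/1578863 G=1024/335 H=3877010432/829109255] → run G
t=16: vr[D=2321263104/650912639 E=5286912/1578863 G=2048/335 H=3877010432/829109255] → run E
t=17: vr[D=2321263104/650912639 G=2048/335 H=3877010432/829109255] → run D
t=18: vr[D=3588439040/650912639 G=2048/335 H=3877010432/829109255] → run H
t=19: vr[D=3588439040/650912639 G=2048/335 H=6411362304/829109255] → run D
t=20: vr[G=2048/335 H=6411362304/829109255] → run G
t=21: vr[G=3072/335 H=6411362304/829109255] → run H
t=22: vr[G=3072/335 H=8945714176/829109255] → run G
t=23: vr[G=4096/335 H=8945714176/829109255] → run H
t=24: vr[G=4096/335 H=11480066048/829109255] → run G
t=25: vr[G=1024/67 H=11480066048/829109255] → run H
t=26: vr[G=1024/67] → run G
t=27: vr[G=6144/335] → run G
t=28: vr[G=7168/335] → run G
t=29: (idle)
t=30: (idle)
t=31: (idle)
t=32: (idle)
t=33: (idle)
t=34: (idle)
t=35: (idle)

context switches = 26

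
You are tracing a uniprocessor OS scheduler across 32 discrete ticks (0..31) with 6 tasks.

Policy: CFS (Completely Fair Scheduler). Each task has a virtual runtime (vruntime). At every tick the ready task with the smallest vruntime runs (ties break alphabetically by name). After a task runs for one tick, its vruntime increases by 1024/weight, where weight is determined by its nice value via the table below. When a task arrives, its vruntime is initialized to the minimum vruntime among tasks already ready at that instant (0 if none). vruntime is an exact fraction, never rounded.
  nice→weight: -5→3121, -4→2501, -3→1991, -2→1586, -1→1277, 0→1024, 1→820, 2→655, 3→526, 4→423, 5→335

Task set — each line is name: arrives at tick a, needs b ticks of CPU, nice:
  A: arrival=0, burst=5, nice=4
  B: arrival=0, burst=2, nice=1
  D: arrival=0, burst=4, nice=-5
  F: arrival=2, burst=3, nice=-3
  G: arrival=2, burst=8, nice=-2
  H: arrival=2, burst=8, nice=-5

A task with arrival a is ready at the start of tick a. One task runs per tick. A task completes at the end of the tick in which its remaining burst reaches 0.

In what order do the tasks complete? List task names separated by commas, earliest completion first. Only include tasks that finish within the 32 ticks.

t=0: vr[A=0 B=0 D=0] → run A
t=1: vr[A=1024/423 B=0 D=0] → run B
t=2: vr[A=1024/423 B=256/205 D=0 F=0 G=0 H=0] → run D
t=3: vr[A=1024/423 B=256/205 D=1024/3121 F=0 G=0 H=0] → run F
t=4: vr[A=1024/423 B=256/205 D=1024/3121 F=1024/1991 G=0 H=0] → run G
t=5: vr[A=1024/423 B=256/205 D=1024/3121 F=1024/1991 G=512/793 H=0] → run H
t=6: vr[A=1024/423 B=256/205 D=1024/3121 F=1024/1991 G=512/793 H=1024/3121] → run D
t=7: vr[A=1024/423 B=256/205 D=2048/3121 F=1024/1991 G=512/793 H=1024/3121] → run H
t=8: vr[A=1024/423 B=256/205 D=2048/3121 F=1024/1991 G=512/793 H=2048/3121] → run F
t=9: vr[A=1024/423 B=256/205 D=2048/3121 F=2048/1991 G=512/793 H=2048/3121] → run G
t=10: vr[A=1024/423 B=256/205 D=2048/3121 F=2048/1991 G=1024/793 H=2048/3121] → run D
t=11: vr[A=1024/423 B=256/205 D=3072/3121 F=2048/1991 G=1024/793 H=2048/3121] → run H
t=12: vr[A=1024/423 B=256/205 D=3072/3121 F=2048/1991 G=1024/793 H=3072/3121] → run D
t=13: vr[A=1024/423 B=256/205 F=2048/1991 G=1024/793 H=3072/3121] → run H
t=14: vr[A=1024/423 B=256/205 F=2048/1991 G=1024/793 H=4096/3121] → run F
t=15: vr[A=1024/423 B=256/205 G=1024/793 H=4096/3121] → run B
t=16: vr[A=1024/423 G=1024/793 H=4096/3121] → run G
t=17: vr[A=1024/423 G=1536/793 H=4096/3121] → run H
t=18: vr[A=1024/423 G=1536/793 H=5120/3121] → run H
t=19: vr[A=1024/423 G=1536/793 H=6144/3121] → run G
t=20: vr[A=1024/423 G=2048/793 H=6144/3121] → run H
t=21: vr[A=1024/423 G=2048/793 H=7168/3121] → run H
t=22: vr[A=1024/423 G=2048/793] → run A
t=23: vr[A=2048/423 G=2048/793] → run G
t=24: vr[A=2048/423 G=2560/793] → run G
t=25: vr[A=2048/423 G=3072/793] → run G
t=26: vr[A=2048/423 G=3584/793] → run G
t=27: vr[A=2048/423] → run A
t=28: vr[A=1024/141] → run A
t=29: vr[A=4096/423] → run A
t=30: (idle)
t=31: (idle)

completion order = D, F, B, H, G, A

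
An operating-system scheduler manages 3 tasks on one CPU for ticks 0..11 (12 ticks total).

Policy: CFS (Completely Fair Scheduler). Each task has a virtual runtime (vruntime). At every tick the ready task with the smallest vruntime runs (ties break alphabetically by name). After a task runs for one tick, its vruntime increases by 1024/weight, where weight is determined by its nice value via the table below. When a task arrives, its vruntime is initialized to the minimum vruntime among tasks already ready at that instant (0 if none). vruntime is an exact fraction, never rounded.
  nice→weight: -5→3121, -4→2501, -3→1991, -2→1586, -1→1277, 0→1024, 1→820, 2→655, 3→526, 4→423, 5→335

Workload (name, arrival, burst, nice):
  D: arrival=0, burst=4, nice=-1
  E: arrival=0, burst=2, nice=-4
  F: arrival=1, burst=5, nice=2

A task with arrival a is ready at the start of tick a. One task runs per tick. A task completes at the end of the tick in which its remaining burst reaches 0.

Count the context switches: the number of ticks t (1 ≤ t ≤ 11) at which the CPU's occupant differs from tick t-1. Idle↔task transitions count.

t=0: vr[D=0 E=0] → run D
t=1: vr[D=1024/1277 E=0 F=0] → run E
t=2: vr[D=1024/1277 E=1024/2501 F=0] → run F
t=3: vr[D=1024/1277 E=1024/2501 F=1024/655] → run E
t=4: vr[D=1024/1277 F=1024/655] → run D
t=5: vr[D=2048/1277 F=1024/655] → run F
t=6: vr[D=2048/1277 F=2048/655] → run D
t=7: vr[D=3072/1277 F=2048/655] → run D
t=8: vr[F=2048/655] → run F
t=9: vr[F=3072/655] → run F
t=10: vr[F=4096/655] → run F
t=11: (idle)

context switches = 8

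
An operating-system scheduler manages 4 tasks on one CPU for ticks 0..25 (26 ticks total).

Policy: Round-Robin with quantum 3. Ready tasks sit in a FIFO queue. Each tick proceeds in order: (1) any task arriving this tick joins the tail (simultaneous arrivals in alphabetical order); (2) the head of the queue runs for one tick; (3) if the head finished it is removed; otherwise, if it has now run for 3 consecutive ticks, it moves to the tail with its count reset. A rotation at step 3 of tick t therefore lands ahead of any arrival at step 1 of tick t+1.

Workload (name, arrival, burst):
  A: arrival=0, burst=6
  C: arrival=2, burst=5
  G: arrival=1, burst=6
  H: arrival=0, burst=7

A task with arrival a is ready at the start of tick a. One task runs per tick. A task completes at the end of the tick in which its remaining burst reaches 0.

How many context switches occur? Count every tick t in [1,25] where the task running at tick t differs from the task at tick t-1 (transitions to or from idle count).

context switches = 9

t=0: queue=[A,H] q_used=0 → run A
t=1: queue=[A,H,G] q_used=1 → run A
t=2: queue=[A,H,G,C] q_used=2 → run A
t=3: queue=[H,G,C,A] q_used=0 → run H
t=4: queue=[H,G,C,A] q_used=1 → run H
t=5: queue=[H,G,C,A] q_used=2 → run H
t=6: queue=[G,C,A,H] q_used=0 → run G
t=7: queue=[G,C,A,H] q_used=1 → run G
t=8: queue=[G,C,A,H] q_used=2 → run G
t=9: queue=[C,A,H,G] q_used=0 → run C
t=10: queue=[C,A,H,G] q_used=1 → run C
t=11: queue=[C,A,H,G] q_used=2 → run C
t=12: queue=[A,H,G,C] q_used=0 → run A
t=13: queue=[A,H,G,C] q_used=1 → run A
t=14: queue=[A,H,G,C] q_used=2 → run A
t=15: queue=[H,G,C] q_used=0 → run H
t=16: queue=[H,G,C] q_used=1 → run H
t=17: queue=[H,G,C] q_used=2 → run H
t=18: queue=[G,C,H] q_used=0 → run G
t=19: queue=[G,C,H] q_used=1 → run G
t=20: queue=[G,C,H] q_used=2 → run G
t=21: queue=[C,H] q_used=0 → run C
t=22: queue=[C,H] q_used=1 → run C
t=23: queue=[H] q_used=0 → run H
t=24: (idle)
t=25: (idle)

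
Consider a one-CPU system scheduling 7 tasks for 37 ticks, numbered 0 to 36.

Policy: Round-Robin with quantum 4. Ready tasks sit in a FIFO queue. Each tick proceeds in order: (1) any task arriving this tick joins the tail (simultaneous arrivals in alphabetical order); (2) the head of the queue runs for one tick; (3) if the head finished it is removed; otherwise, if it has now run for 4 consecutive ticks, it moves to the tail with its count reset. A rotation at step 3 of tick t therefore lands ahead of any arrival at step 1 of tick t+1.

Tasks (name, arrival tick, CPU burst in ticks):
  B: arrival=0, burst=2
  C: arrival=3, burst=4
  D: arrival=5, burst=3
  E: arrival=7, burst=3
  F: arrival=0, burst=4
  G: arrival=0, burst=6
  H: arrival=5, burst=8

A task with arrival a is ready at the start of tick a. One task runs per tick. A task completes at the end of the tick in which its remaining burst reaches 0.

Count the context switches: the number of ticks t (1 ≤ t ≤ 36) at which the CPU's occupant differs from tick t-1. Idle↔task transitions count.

t=0: queue=[B,F,G] q_used=0 → run B
t=1: queue=[B,F,G] q_used=1 → run B
t=2: queue=[F,G] q_used=0 → run F
t=3: queue=[F,G,C] q_used=1 → run F
t=4: queue=[F,G,C] q_used=2 → run F
t=5: queue=[F,G,C,D,H] q_used=3 → run F
t=6: queue=[G,C,D,H] q_used=0 → run G
t=7: queue=[G,C,D,H,E] q_used=1 → run G
t=8: queue=[G,C,D,H,E] q_used=2 → run G
t=9: queue=[G,C,D,H,E] q_used=3 → run G
t=10: queue=[C,D,H,E,G] q_used=0 → run C
t=11: queue=[C,D,H,E,G] q_used=1 → run C
t=12: queue=[C,D,H,E,G] q_used=2 → run C
t=13: queue=[C,D,H,E,G] q_used=3 → run C
t=14: queue=[D,H,E,G] q_used=0 → run D
t=15: queue=[D,H,E,G] q_used=1 → run D
t=16: queue=[D,H,E,G] q_used=2 → run D
t=17: queue=[H,E,G] q_used=0 → run H
t=18: queue=[H,E,G] q_used=1 → run H
t=19: queue=[H,E,G] q_used=2 → run H
t=20: queue=[H,E,G] q_used=3 → run H
t=21: queue=[E,G,H] q_used=0 → run E
t=22: queue=[E,G,H] q_used=1 → run E
t=23: queue=[E,G,H] q_used=2 → run E
t=24: queue=[G,H] q_used=0 → run G
t=25: queue=[G,H] q_used=1 → run G
t=26: queue=[H] q_used=0 → run H
t=27: queue=[H] q_used=1 → run H
t=28: queue=[H] q_used=2 → run H
t=29: queue=[H] q_used=3 → run H
t=30: (idle)
t=31: (idle)
t=32: (idle)
t=33: (idle)
t=34: (idle)
t=35: (idle)
t=36: (idle)

context switches = 9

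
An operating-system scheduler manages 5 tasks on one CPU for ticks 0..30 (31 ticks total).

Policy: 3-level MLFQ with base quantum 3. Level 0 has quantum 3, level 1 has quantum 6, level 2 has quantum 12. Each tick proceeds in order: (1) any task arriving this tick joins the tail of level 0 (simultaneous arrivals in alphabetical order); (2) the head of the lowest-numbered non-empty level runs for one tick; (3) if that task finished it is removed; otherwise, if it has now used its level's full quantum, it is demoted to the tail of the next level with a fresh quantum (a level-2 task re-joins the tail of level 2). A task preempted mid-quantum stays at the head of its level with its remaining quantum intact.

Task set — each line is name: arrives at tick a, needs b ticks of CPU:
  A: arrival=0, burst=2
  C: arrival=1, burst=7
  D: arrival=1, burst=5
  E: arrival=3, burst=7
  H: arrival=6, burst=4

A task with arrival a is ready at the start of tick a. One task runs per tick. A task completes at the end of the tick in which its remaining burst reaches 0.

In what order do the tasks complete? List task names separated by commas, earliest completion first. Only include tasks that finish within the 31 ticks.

completion order = A, C, D, E, H

t=0: L0/L1/L2 = A/-/- → run A
t=1: L0/L1/L2 = ACD/-/- → run A
t=2: L0/L1/L2 = CD/-/- → run C
t=3: L0/L1/L2 = CDE/-/- → run C
t=4: L0/L1/L2 = CDE/-/- → run C
t=5: L0/L1/L2 = DE/C/- → run D
t=6: L0/L1/L2 = DEH/C/- → run D
t=7: L0/L1/L2 = DEH/C/- → run D
t=8: L0/L1/L2 = EH/CD/- → run E
t=9: L0/L1/L2 = EH/CD/- → run E
t=10: L0/L1/L2 = EH/CD/- → run E
t=11: L0/L1/L2 = H/CDE/- → run H
t=12: L0/L1/L2 = H/CDE/- → run H
t=13: L0/L1/L2 = H/CDE/- → run H
t=14: L0/L1/L2 = -/CDEH/- → run C
t=15: L0/L1/L2 = -/CDEH/- → run C
t=16: L0/L1/L2 = -/CDEH/- → run C
t=17: L0/L1/L2 = -/CDEH/- → run C
t=18: L0/L1/L2 = -/DEH/- → run D
t=19: L0/L1/L2 = -/DEH/- → run D
t=20: L0/L1/L2 = -/EH/- → run E
t=21: L0/L1/L2 = -/EH/- → run E
t=22: L0/L1/L2 = -/EH/- → run E
t=23: L0/L1/L2 = -/EH/- → run E
t=24: L0/L1/L2 = -/H/- → run H
t=25: (idle)
t=26: (idle)
t=27: (idle)
t=28: (idle)
t=29: (idle)
t=30: (idle)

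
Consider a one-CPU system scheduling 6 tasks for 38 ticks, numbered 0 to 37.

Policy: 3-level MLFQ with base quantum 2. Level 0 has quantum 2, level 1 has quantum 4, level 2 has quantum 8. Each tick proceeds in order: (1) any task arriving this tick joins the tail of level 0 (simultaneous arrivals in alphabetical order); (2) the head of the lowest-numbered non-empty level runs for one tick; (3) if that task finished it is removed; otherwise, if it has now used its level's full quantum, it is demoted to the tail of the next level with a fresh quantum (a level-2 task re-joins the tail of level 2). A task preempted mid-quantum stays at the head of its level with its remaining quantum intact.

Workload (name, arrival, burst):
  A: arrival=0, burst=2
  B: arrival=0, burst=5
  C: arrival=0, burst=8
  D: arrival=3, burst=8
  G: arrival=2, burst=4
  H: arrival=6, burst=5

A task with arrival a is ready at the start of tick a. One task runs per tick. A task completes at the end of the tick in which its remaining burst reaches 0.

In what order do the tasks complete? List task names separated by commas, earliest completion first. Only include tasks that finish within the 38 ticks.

t=0: L0/L1/L2 = ABC/-/- → run A
t=1: L0/L1/L2 = ABC/-/- → run A
t=2: L0/L1/L2 = BCG/-/- → run B
t=3: L0/L1/L2 = BCGD/-/- → run B
t=4: L0/L1/L2 = CGD/B/- → run C
t=5: L0/L1/L2 = CGD/B/- → run C
t=6: L0/L1/L2 = GDH/BC/- → run G
t=7: L0/L1/L2 = GDH/BC/- → run G
t=8: L0/L1/L2 = DH/BCG/- → run D
t=9: L0/L1/L2 = DH/BCG/- → run D
t=10: L0/L1/L2 = H/BCGD/- → run H
t=11: L0/L1/L2 = H/BCGD/- → run H
t=12: L0/L1/L2 = -/BCGDH/- → run B
t=13: L0/L1/L2 = -/BCGDH/- → run B
t=14: L0/L1/L2 = -/BCGDH/- → run B
t=15: L0/L1/L2 = -/CGDH/- → run C
t=16: L0/L1/L2 = -/CGDH/- → run C
t=17: L0/L1/L2 = -/CGDH/- → run C
t=18: L0/L1/L2 = -/CGDH/- → run C
t=19: L0/L1/L2 = -/GDH/C → run G
t=20: L0/L1/L2 = -/GDH/C → run G
t=21: L0/L1/L2 = -/DH/C → run D
t=22: L0/L1/L2 = -/DH/C → run D
t=23: L0/L1/L2 = -/DH/C → run D
t=24: L0/L1/L2 = -/DH/C → run D
t=25: L0/L1/L2 = -/H/CD → run H
t=26: L0/L1/L2 = -/H/CD → run H
t=27: L0/L1/L2 = -/H/CD → run H
t=28: L0/L1/L2 = -/-/CD → run C
t=29: L0/L1/L2 = -/-/CD → run C
t=30: L0/L1/L2 = -/-/D → run D
t=31: L0/L1/L2 = -/-/D → run D
t=32: (idle)
t=33: (idle)
t=34: (idle)
t=35: (idle)
t=36: (idle)
t=37: (idle)

completion order = A, B, G, H, C, D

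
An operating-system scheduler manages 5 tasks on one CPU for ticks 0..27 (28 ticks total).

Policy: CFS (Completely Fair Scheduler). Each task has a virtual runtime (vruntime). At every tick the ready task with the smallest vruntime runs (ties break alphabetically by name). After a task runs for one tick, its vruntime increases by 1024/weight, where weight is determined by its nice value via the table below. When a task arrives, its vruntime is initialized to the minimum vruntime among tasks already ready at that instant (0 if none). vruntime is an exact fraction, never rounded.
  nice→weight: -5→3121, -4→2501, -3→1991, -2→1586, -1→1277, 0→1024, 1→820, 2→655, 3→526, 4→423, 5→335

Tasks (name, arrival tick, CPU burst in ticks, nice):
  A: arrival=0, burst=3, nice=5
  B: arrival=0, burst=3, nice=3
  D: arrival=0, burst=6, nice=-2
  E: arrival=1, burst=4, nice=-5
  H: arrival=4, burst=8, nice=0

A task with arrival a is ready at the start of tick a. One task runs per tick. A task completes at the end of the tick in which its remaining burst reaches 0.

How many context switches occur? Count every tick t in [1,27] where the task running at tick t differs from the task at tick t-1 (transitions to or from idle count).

t=0: vr[A=0 B=0 D=0] → run A
t=1: vr[A=1024/335 B=0 D=0 E=0] → run B
t=2: vr[A=1024/335 B=512/263 D=0 E=0] → run D
t=3: vr[A=1024/335 B=512/263 D=512/793 E=0] → run E
t=4: vr[A=1024/335 B=512/263 D=512/793 E=1024/3121 H=1024/3121] → run E
t=5: vr[A=1024/335 B=512/263 D=512/793 E=2048/3121 H=1024/3121] → run H
t=6: vr[A=1024/335 B=512/263 D=512/793 E=2048/3121 H=4145/3121] → run D
t=7: vr[A=1024/335 B=512/263 D=1024/793 E=2048/3121 H=4145/3121] → run E
t=8: vr[A=1024/335 B=512/263 D=1024/793 E=3072/3121 H=4145/3121] → run E
t=9: vr[A=1024/335 B=512/263 D=1024/793 H=4145/3121] → run D
t=10: vr[A=1024/335 B=512/263 D=1536/793 H=4145/3121] → run H
t=11: vr[A=1024/335 B=512/263 D=1536/793 H=7266/3121] → run D
t=12: vr[A=1024/335 B=512/263 D=2048/793 H=7266/3121] → run B
t=13: vr[A=1024/335 B=1024/263 D=2048/793 H=7266/3121] → run H
t=14: vr[A=1024/335 B=1024/263 D=2048/793 H=10387/3121] → run D
t=15: vr[A=1024/335 B=1024/263 D=2560/793 H=10387/3121] → run A
t=16: vr[A=2048/335 B=1024/263 D=2560/793 H=10387/3121] → run D
t=17: vr[A=2048/335 B=1024/263 H=10387/3121] → run H
t=18: vr[A=2048/335 B=1024/263 H=13508/3121] → run B
t=19: vr[A=2048/335 H=13508/3121] → run H
t=20: vr[A=2048/335 H=16629/3121] → run H
t=21: vr[A=2048/335 H=19750/3121] → run A
t=22: vr[H=19750/3121] → run H
t=23: vr[H=22871/3121] → run H
t=24: (idle)
t=25: (idle)
t=26: (idle)
t=27: (idle)

context switches = 20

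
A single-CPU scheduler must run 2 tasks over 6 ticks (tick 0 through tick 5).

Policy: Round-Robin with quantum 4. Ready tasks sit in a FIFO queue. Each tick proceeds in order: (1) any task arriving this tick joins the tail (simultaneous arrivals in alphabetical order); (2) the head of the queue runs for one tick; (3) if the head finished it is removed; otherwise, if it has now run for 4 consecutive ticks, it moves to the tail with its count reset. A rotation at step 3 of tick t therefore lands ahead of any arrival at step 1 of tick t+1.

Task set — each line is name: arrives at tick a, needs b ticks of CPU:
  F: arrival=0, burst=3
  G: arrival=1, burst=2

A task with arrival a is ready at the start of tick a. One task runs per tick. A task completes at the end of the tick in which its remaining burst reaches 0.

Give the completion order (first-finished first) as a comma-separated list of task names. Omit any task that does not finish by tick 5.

t=0: queue=[F] q_used=0 → run F
t=1: queue=[F,G] q_used=1 → run F
t=2: queue=[F,G] q_used=2 → run F
t=3: queue=[G] q_used=0 → run G
t=4: queue=[G] q_used=1 → run G
t=5: (idle)

completion order = F, G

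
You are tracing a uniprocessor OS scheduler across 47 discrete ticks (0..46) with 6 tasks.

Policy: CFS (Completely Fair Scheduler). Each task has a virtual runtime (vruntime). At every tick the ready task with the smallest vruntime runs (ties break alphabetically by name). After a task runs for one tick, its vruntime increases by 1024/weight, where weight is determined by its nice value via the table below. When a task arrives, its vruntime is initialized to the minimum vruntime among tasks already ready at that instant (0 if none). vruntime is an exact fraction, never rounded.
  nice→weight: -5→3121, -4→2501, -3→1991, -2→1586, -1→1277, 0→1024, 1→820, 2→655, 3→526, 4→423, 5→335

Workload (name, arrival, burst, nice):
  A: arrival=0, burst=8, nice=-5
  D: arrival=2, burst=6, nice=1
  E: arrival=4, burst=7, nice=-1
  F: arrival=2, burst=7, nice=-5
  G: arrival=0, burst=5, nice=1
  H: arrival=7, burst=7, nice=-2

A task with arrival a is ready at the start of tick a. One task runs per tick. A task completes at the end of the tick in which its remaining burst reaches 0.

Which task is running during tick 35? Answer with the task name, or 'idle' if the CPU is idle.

running at tick 35 = H

t=0: vr[A=0 G=0] → run A
t=1: vr[A=1024/3121 G=0] → run G
t=2: vr[A=1024/3121 D=1024/3121 F=1024/3121 G=256/205] → run A
t=3: vr[A=2048/3121 D=1024/3121 F=1024/3121 G=256/205] → run D
t=4: vr[A=2048/3121 D=1008896/639805 E=1024/3121 F=1024/3121 G=256/205] → run E
t=5: vr[A=2048/3121 D=1008896/639805 E=4503552/3985517 F=1024/3121 G=256/205] → run F
t=6: vr[A=2048/3121 D=1008896/639805 E=4503552/3985517 F=2048/3121 G=256/205] → run A
t=7: vr[A=3072/3121 D=1008896/639805 E=4503552/3985517 F=2048/3121 G=256/205 H=2048/3121] → run F
t=8: vr[A=3072/3121 D=1008896/639805 E=4503552/3985517 F=3072/3121 G=256/205 H=2048/3121] → run H
t=9: vr[A=3072/3121 D=1008896/639805 E=4503552/3985517 F=3072/3121 G=256/205 H=3222016/2474953] → run A
t=10: vr[A=4096/3121 D=1008896/639805 E=4503552/3985517 F=3072/3121 G=256/205 H=3222016/2474953] → run F
t=11: vr[A=4096/3121 D=1008896/639805 E=4503552/3985517 F=4096/3121 G=256/205 H=3222016/2474953] → run E
t=12: vr[A=4096/3121 D=1008896/639805 E=7699456/3985517 F=4096/3121 G=256/205 H=3222016/2474953] → run G
t=13: vr[A=4096/3121 D=1008896/639805 E=7699456/3985517 F=4096/3121 G=512/205 H=3222016/2474953] → run H
t=14: vr[A=4096/3121 D=1008896/639805 E=7699456/3985517 F=4096/3121 G=512/205 H=4819968/2474953] → run A
t=15: vr[A=5120/3121 D=1008896/639805 E=7699456/3985517 F=4096/3121 G=512/205 H=4819968/2474953] → run F
t=16: vr[A=5120/3121 D=1008896/639805 E=7699456/3985517 F=5120/3121 G=512/205 H=4819968/2474953] → run D
t=17: vr[A=5120/3121 D=1807872/639805 E=7699456/3985517 F=5120/3121 G=512/205 H=4819968/2474953] → run A
t=18: vr[A=6144/3121 D=1807872/639805 E=7699456/3985517 F=5120/3121 G=512/205 H=4819968/2474953] → run F
t=19: vr[A=6144/3121 D=1807872/639805 E=7699456/3985517 F=6144/3121 G=512/205 H=4819968/2474953] → run E
t=20: vr[A=6144/3121 D=1807872/639805 E=10895360/3985517 F=6144/3121 G=512/205 H=4819968/2474953] → run H
t=21: vr[A=6144/3121 D=1807872/639805 E=10895360/3985517 F=6144/3121 G=512/205 H=6417920/2474953] → run A
t=22: vr[A=7168/3121 D=1807872/639805 E=10895360/3985517 F=6144/3121 G=512/205 H=6417920/2474953] → run F
t=23: vr[A=7168/3121 D=1807872/639805 E=10895360/3985517 F=7168/3121 G=512/205 H=6417920/2474953] → run A
t=24: vr[D=1807872/639805 E=10895360/3985517 F=7168/3121 G=512/205 H=6417920/2474953] → run F
t=25: vr[D=1807872/639805 E=10895360/3985517 G=512/205 H=6417920/2474953] → run G
t=26: vr[D=1807872/639805 E=10895360/3985517 G=768/205 H=6417920/2474953] → run H
t=27: vr[D=1807872/639805 E=10895360/3985517 G=768/205 H=8015872/2474953] → run E
t=28: vr[D=1807872/639805 E=14091264/3985517 G=768/205 H=8015872/2474953] → run D
t=29: vr[D=2606848/639805 E=14091264/3985517 G=768/205 H=8015872/2474953] → run H
t=30: vr[D=2606848/639805 E=14091264/3985517 G=768/205 H=9613824/2474953] → run E
t=31: vr[D=2606848/639805 E=17287168/3985517 G=768/205 H=9613824/2474953] → run G
t=32: vr[D=2606848/639805 E=17287168/3985517 G=1024/205 H=9613824/2474953] → run H
t=33: vr[D=2606848/639805 E=17287168/3985517 G=1024/205 H=11211776/2474953] → run D
t=34: vr[D=3405824/639805 E=17287168/3985517 G=1024/205 H=11211776/2474953] → run E
t=35: vr[D=3405824/639805 E=20483072/3985517 G=1024/205 H=11211776/2474953] → run H
t=36: vr[D=3405824/639805 E=20483072/3985517 G=1024/205] → run G
t=37: vr[D=3405824/639805 E=20483072/3985517] → run E
t=38: vr[D=3405824/639805] → run D
t=39: vr[D=840960/127961] → run D
t=40: (idle)
t=41: (idle)
t=42: (idle)
t=43: (idle)
t=44: (idle)
t=45: (idle)
t=46: (idle)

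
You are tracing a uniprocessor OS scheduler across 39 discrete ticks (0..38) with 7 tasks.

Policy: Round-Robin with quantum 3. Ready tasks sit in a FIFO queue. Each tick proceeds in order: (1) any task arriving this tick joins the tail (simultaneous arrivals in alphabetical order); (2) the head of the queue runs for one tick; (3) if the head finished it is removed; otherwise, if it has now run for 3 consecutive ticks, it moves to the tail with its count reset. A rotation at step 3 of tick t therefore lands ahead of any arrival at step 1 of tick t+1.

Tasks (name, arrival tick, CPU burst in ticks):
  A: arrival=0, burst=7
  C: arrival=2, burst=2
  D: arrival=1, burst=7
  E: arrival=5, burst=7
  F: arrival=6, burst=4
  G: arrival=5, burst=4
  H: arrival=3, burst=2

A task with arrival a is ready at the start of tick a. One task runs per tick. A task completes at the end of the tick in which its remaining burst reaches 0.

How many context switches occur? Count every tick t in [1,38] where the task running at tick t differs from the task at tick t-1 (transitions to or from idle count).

t=0: queue=[A] q_used=0 → run A
t=1: queue=[A,D] q_used=1 → run A
t=2: queue=[A,D,C] q_used=2 → run A
t=3: queue=[D,C,A,H] q_used=0 → run D
t=4: queue=[D,C,A,H] q_used=1 → run D
t=5: queue=[D,C,A,H,E,G] q_used=2 → run D
t=6: queue=[C,A,H,E,G,D,F] q_used=0 → run C
t=7: queue=[C,A,H,E,G,D,F] q_used=1 → run C
t=8: queue=[A,H,E,G,D,F] q_used=0 → run A
t=9: queue=[A,H,E,G,D,F] q_used=1 → run A
t=10: queue=[A,H,E,G,D,F] q_used=2 → run A
t=11: queue=[H,E,G,D,F,A] q_used=0 → run H
t=12: queue=[H,E,G,D,F,A] q_used=1 → run H
t=13: queue=[E,G,D,F,A] q_used=0 → run E
t=14: queue=[E,G,D,F,A] q_used=1 → run E
t=15: queue=[E,G,D,F,A] q_used=2 → run E
t=16: queue=[G,D,F,A,E] q_used=0 → run G
t=17: queue=[G,D,F,A,E] q_used=1 → run G
t=18: queue=[G,D,F,A,E] q_used=2 → run G
t=19: queue=[D,F,A,E,G] q_used=0 → run D
t=20: queue=[D,F,A,E,G] q_used=1 → run D
t=21: queue=[D,F,A,E,G] q_used=2 → run D
t=22: queue=[F,A,E,G,D] q_used=0 → run F
t=23: queue=[F,A,E,G,D] q_used=1 → run F
t=24: queue=[F,A,E,G,D] q_used=2 → run F
t=25: queue=[A,E,G,D,F] q_used=0 → run A
t=26: queue=[E,G,D,F] q_used=0 → run E
t=27: queue=[E,G,D,F] q_used=1 → run E
t=28: queue=[E,G,D,F] q_used=2 → run E
t=29: queue=[G,D,F,E] q_used=0 → run G
t=30: queue=[D,F,E] q_used=0 → run D
t=31: queue=[F,E] q_used=0 → run F
t=32: queue=[E] q_used=0 → run E
t=33: (idle)
t=34: (idle)
t=35: (idle)
t=36: (idle)
t=37: (idle)
t=38: (idle)

context switches = 15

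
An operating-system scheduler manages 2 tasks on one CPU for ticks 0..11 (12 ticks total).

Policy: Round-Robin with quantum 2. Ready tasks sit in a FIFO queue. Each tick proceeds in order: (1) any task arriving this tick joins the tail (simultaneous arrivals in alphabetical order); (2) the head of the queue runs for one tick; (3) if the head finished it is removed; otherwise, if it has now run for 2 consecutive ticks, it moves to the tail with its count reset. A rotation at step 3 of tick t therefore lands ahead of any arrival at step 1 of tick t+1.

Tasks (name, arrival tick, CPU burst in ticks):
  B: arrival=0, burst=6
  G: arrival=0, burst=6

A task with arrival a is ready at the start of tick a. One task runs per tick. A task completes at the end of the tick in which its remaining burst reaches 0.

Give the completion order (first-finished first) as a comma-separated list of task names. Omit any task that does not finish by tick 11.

completion order = B, G

t=0: queue=[B,G] q_used=0 → run B
t=1: queue=[B,G] q_used=1 → run B
t=2: queue=[G,B] q_used=0 → run G
t=3: queue=[G,B] q_used=1 → run G
t=4: queue=[B,G] q_used=0 → run B
t=5: queue=[B,G] q_used=1 → run B
t=6: queue=[G,B] q_used=0 → run G
t=7: queue=[G,B] q_used=1 → run G
t=8: queue=[B,G] q_used=0 → run B
t=9: queue=[B,G] q_used=1 → run B
t=10: queue=[G] q_used=0 → run G
t=11: queue=[G] q_used=1 → run G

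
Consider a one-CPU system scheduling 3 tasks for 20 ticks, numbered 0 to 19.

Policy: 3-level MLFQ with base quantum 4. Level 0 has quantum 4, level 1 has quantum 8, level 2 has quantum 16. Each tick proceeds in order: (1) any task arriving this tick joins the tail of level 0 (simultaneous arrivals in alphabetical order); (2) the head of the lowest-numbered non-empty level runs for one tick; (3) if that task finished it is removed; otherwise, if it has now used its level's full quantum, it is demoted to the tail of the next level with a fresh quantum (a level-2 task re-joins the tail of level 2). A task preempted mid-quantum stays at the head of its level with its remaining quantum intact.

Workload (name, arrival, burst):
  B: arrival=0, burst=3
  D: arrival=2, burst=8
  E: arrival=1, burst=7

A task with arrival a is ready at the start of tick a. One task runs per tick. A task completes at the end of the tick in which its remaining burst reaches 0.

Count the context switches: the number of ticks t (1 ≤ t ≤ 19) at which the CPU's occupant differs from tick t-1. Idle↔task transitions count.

t=0: L0/L1/L2 = B/-/- → run B
t=1: L0/L1/L2 = BE/-/- → run B
t=2: L0/L1/L2 = BED/-/- → run B
t=3: L0/L1/L2 = ED/-/- → run E
t=4: L0/L1/L2 = ED/-/- → run E
t=5: L0/L1/L2 = ED/-/- → run E
t=6: L0/L1/L2 = ED/-/- → run E
t=7: L0/L1/L2 = D/E/- → run D
t=8: L0/L1/L2 = D/E/- → run D
t=9: L0/L1/L2 = D/E/- → run D
t=10: L0/L1/L2 = D/E/- → run D
t=11: L0/L1/L2 = -/ED/- → run E
t=12: L0/L1/L2 = -/ED/- → run E
t=13: L0/L1/L2 = -/ED/- → run E
t=14: L0/L1/L2 = -/D/- → run D
t=15: L0/L1/L2 = -/D/- → run D
t=16: L0/L1/L2 = -/D/- → run D
t=17: L0/L1/L2 = -/D/- → run D
t=18: (idle)
t=19: (idle)

context switches = 5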